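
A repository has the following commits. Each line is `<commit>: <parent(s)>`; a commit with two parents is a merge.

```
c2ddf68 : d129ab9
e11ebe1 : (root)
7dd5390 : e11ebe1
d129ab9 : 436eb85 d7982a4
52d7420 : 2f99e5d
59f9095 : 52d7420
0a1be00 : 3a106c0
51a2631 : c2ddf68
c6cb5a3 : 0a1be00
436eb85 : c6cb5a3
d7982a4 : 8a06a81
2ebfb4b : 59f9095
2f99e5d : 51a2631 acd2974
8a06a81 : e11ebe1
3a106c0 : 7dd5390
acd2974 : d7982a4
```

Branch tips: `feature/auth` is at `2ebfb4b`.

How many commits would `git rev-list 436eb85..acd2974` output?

Reachable from acd2974: {8a06a81, acd2974, d7982a4, e11ebe1}.
Reachable from 436eb85: {0a1be00, 3a106c0, 436eb85, 7dd5390, c6cb5a3, e11ebe1}.
In acd2974's history but not 436eb85's: {8a06a81, acd2974, d7982a4} — 3 commits.

3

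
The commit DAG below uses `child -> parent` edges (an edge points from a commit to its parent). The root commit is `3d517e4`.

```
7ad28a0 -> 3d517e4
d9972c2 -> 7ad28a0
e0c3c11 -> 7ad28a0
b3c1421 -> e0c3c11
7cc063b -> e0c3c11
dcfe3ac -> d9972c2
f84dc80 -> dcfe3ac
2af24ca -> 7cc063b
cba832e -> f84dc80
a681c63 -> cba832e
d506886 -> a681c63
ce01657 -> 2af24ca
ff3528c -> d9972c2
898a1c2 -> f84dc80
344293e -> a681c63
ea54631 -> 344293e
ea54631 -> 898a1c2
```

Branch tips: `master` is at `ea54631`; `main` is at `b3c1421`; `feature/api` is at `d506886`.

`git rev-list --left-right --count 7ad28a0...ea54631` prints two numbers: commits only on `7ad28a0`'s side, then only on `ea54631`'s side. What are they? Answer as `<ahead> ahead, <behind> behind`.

0 ahead, 8 behind

Reachable from 7ad28a0: {3d517e4, 7ad28a0}.
Reachable from ea54631: {344293e, 3d517e4, 7ad28a0, 898a1c2, a681c63, cba832e, d9972c2, dcfe3ac, ea54631, f84dc80}.
Only in 7ad28a0's history (ahead): {} — 0.
Only in ea54631's history (behind): {344293e, 898a1c2, a681c63, cba832e, d9972c2, dcfe3ac, ea54631, f84dc80} — 8.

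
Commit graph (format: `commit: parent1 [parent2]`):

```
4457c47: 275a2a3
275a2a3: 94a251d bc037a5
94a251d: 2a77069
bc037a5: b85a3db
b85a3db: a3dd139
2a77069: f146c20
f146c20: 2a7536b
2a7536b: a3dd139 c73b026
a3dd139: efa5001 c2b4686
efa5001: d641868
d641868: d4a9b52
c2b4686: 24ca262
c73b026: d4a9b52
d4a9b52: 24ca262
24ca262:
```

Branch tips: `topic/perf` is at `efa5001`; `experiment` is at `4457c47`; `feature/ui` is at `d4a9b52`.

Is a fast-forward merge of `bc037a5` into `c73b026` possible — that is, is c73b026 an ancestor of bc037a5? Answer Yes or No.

A fast-forward from c73b026 to bc037a5 is possible iff c73b026 is an ancestor of bc037a5.
Ancestors of bc037a5: {24ca262, a3dd139, b85a3db, bc037a5, c2b4686, d4a9b52, d641868, efa5001}.
c73b026 is not among them, so fast-forward is not possible.

No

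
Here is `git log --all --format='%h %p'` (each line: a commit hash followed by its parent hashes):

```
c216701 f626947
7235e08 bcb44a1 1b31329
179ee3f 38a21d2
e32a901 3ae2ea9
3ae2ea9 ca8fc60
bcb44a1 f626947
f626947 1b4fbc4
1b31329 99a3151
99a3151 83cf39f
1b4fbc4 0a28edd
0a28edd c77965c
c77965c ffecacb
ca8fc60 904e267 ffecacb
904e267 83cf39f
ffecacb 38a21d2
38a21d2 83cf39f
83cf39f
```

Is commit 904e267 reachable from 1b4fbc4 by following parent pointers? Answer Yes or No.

Ancestors of 1b4fbc4: {0a28edd, 1b4fbc4, 38a21d2, 83cf39f, c77965c, ffecacb}.
904e267 is not in that set, so it is not an ancestor of 1b4fbc4.

No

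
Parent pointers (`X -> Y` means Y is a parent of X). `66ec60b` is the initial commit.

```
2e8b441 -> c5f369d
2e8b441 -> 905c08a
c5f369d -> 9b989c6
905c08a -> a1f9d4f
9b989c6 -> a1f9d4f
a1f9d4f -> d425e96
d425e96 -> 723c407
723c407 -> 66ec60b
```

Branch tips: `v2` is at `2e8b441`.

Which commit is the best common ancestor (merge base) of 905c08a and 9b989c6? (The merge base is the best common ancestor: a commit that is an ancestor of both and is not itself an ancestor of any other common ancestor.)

Ancestors of 905c08a: {66ec60b, 723c407, 905c08a, a1f9d4f, d425e96}.
Ancestors of 9b989c6: {66ec60b, 723c407, 9b989c6, a1f9d4f, d425e96}.
Common ancestors: {66ec60b, 723c407, a1f9d4f, d425e96}.
Among these, a1f9d4f is not an ancestor of any other common ancestor — it is the merge base.

a1f9d4f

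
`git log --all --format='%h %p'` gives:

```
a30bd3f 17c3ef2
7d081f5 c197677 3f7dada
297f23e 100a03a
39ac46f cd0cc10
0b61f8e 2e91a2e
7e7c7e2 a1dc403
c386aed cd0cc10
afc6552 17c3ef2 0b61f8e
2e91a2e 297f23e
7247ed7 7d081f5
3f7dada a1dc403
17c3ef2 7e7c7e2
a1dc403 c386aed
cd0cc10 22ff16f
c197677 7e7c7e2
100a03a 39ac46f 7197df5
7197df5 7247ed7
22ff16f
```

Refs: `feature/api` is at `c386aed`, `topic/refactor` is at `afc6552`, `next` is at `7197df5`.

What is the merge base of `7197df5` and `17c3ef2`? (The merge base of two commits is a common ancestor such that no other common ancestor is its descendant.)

Ancestors of 7197df5: {22ff16f, 3f7dada, 7197df5, 7247ed7, 7d081f5, 7e7c7e2, a1dc403, c197677, c386aed, cd0cc10}.
Ancestors of 17c3ef2: {17c3ef2, 22ff16f, 7e7c7e2, a1dc403, c386aed, cd0cc10}.
Common ancestors: {22ff16f, 7e7c7e2, a1dc403, c386aed, cd0cc10}.
Among these, 7e7c7e2 is not an ancestor of any other common ancestor — it is the merge base.

7e7c7e2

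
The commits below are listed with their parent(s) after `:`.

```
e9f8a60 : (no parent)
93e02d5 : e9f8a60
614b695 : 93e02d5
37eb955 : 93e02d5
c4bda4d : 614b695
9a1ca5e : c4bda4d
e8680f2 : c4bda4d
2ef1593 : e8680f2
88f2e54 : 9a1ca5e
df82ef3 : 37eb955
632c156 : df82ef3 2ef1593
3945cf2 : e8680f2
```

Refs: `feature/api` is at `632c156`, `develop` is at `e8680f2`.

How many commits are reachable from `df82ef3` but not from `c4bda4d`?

2

Reachable from df82ef3: {37eb955, 93e02d5, df82ef3, e9f8a60}.
Reachable from c4bda4d: {614b695, 93e02d5, c4bda4d, e9f8a60}.
In df82ef3's history but not c4bda4d's: {37eb955, df82ef3} — 2 commits.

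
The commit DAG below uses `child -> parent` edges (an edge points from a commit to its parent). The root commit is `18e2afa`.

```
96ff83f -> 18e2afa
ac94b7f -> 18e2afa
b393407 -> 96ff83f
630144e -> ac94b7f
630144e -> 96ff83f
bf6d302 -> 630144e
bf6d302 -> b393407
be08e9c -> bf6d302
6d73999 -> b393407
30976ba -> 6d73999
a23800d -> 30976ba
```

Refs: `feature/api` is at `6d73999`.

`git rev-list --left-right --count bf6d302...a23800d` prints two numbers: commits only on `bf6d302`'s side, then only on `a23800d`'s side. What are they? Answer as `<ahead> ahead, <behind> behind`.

Reachable from bf6d302: {18e2afa, 630144e, 96ff83f, ac94b7f, b393407, bf6d302}.
Reachable from a23800d: {18e2afa, 30976ba, 6d73999, 96ff83f, a23800d, b393407}.
Only in bf6d302's history (ahead): {630144e, ac94b7f, bf6d302} — 3.
Only in a23800d's history (behind): {30976ba, 6d73999, a23800d} — 3.

3 ahead, 3 behind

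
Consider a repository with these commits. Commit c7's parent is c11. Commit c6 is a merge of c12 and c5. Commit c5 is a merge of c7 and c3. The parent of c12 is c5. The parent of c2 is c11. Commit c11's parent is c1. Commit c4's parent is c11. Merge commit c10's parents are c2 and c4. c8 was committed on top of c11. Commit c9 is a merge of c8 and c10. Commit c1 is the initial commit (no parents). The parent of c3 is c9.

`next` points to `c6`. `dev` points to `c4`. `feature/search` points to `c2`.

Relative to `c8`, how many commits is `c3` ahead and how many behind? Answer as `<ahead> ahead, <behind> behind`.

Reachable from c3: {c1, c10, c11, c2, c3, c4, c8, c9}.
Reachable from c8: {c1, c11, c8}.
Only in c3's history (ahead): {c10, c2, c3, c4, c9} — 5.
Only in c8's history (behind): {} — 0.

5 ahead, 0 behind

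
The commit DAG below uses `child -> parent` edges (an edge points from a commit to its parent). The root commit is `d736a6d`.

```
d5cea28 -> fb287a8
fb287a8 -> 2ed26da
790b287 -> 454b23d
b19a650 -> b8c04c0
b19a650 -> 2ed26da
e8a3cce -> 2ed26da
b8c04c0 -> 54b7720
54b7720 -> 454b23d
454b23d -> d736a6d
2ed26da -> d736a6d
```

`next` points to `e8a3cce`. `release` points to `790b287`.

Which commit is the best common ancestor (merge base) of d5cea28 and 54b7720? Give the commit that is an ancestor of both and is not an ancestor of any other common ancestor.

d736a6d

Ancestors of d5cea28: {2ed26da, d5cea28, d736a6d, fb287a8}.
Ancestors of 54b7720: {454b23d, 54b7720, d736a6d}.
Common ancestors: {d736a6d}.
The only common ancestor is d736a6d, so it is the merge base.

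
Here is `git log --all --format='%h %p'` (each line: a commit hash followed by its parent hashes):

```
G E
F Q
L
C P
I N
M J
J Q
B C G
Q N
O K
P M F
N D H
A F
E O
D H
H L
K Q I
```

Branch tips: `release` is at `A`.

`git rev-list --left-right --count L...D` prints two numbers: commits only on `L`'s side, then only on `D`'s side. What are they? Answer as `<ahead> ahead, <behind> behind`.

Reachable from L: {L}.
Reachable from D: {D, H, L}.
Only in L's history (ahead): {} — 0.
Only in D's history (behind): {D, H} — 2.

0 ahead, 2 behind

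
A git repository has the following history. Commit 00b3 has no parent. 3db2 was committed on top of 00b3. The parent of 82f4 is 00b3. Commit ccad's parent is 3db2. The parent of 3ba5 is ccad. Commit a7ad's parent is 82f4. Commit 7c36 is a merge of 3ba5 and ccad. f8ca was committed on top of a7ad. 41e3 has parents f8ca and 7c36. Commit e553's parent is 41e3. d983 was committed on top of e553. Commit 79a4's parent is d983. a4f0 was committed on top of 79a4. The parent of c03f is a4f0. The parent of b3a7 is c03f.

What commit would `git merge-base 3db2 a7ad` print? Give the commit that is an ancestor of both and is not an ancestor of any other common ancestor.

Ancestors of 3db2: {00b3, 3db2}.
Ancestors of a7ad: {00b3, 82f4, a7ad}.
Common ancestors: {00b3}.
The only common ancestor is 00b3, so it is the merge base.

00b3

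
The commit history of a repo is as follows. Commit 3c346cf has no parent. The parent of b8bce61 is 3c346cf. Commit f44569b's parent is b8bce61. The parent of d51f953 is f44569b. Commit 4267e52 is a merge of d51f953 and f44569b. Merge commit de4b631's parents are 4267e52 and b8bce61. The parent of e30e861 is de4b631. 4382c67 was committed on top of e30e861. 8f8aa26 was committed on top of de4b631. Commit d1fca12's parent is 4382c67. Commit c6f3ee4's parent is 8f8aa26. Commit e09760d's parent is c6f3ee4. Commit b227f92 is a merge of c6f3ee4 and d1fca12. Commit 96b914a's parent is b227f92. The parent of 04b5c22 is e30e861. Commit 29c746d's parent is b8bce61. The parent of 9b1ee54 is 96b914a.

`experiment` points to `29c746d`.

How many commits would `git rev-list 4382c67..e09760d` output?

Reachable from e09760d: {3c346cf, 4267e52, 8f8aa26, b8bce61, c6f3ee4, d51f953, de4b631, e09760d, f44569b}.
Reachable from 4382c67: {3c346cf, 4267e52, 4382c67, b8bce61, d51f953, de4b631, e30e861, f44569b}.
In e09760d's history but not 4382c67's: {8f8aa26, c6f3ee4, e09760d} — 3 commits.

3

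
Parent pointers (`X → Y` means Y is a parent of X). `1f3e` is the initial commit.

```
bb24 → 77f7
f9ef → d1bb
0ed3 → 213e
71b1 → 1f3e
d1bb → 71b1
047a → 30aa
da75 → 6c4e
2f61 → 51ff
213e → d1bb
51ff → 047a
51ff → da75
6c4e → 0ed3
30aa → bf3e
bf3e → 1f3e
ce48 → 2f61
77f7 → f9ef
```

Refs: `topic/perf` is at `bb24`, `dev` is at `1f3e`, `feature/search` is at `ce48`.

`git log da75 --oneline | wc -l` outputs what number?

7

Walking parent pointers from da75: reachable set = {0ed3, 1f3e, 213e, 6c4e, 71b1, d1bb, da75}.
That is 7 commits.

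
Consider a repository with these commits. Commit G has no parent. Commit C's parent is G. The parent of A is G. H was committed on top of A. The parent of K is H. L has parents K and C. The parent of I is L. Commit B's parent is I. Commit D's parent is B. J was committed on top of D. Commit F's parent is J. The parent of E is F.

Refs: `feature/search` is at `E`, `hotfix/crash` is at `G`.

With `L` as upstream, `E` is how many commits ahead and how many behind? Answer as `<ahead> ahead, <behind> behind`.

Reachable from E: {A, B, C, D, E, F, G, H, I, J, K, L}.
Reachable from L: {A, C, G, H, K, L}.
Only in E's history (ahead): {B, D, E, F, I, J} — 6.
Only in L's history (behind): {} — 0.

6 ahead, 0 behind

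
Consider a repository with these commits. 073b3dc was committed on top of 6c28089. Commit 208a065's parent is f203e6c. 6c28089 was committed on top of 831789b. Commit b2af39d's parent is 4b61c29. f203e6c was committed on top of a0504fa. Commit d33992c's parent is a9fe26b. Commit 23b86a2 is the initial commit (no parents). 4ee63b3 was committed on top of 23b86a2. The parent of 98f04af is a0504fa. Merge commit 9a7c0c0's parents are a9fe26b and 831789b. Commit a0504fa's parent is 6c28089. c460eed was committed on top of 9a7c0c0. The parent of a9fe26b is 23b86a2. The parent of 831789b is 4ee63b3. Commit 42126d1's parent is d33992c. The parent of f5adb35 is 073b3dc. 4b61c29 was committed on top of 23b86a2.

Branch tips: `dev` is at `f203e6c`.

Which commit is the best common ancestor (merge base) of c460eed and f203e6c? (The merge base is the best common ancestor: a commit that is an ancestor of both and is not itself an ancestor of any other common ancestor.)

831789b

Ancestors of c460eed: {23b86a2, 4ee63b3, 831789b, 9a7c0c0, a9fe26b, c460eed}.
Ancestors of f203e6c: {23b86a2, 4ee63b3, 6c28089, 831789b, a0504fa, f203e6c}.
Common ancestors: {23b86a2, 4ee63b3, 831789b}.
Among these, 831789b is not an ancestor of any other common ancestor — it is the merge base.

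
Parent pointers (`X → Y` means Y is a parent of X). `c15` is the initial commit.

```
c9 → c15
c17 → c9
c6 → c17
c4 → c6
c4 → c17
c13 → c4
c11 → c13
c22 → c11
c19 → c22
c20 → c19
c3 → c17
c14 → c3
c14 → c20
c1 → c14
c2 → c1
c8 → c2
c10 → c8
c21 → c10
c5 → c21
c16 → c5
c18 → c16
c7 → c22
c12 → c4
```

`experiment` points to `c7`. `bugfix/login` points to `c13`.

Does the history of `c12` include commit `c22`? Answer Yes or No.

No

Ancestors of c12: {c12, c15, c17, c4, c6, c9}.
c22 is not in that set, so it is not an ancestor of c12.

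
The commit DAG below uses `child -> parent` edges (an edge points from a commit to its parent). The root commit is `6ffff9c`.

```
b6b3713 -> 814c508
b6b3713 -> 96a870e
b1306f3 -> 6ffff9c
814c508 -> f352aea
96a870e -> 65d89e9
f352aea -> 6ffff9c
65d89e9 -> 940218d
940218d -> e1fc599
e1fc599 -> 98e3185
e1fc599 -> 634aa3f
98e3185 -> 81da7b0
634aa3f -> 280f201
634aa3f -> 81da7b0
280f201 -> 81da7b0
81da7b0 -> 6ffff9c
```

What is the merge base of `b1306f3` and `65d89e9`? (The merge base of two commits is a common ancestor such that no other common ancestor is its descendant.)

6ffff9c

Ancestors of b1306f3: {6ffff9c, b1306f3}.
Ancestors of 65d89e9: {280f201, 634aa3f, 65d89e9, 6ffff9c, 81da7b0, 940218d, 98e3185, e1fc599}.
Common ancestors: {6ffff9c}.
The only common ancestor is 6ffff9c, so it is the merge base.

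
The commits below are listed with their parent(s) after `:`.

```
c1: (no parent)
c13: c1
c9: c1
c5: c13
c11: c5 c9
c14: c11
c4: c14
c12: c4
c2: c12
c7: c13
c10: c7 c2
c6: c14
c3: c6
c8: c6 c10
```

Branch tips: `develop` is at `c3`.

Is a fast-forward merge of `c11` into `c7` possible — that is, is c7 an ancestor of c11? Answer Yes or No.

A fast-forward from c7 to c11 is possible iff c7 is an ancestor of c11.
Ancestors of c11: {c1, c11, c13, c5, c9}.
c7 is not among them, so fast-forward is not possible.

No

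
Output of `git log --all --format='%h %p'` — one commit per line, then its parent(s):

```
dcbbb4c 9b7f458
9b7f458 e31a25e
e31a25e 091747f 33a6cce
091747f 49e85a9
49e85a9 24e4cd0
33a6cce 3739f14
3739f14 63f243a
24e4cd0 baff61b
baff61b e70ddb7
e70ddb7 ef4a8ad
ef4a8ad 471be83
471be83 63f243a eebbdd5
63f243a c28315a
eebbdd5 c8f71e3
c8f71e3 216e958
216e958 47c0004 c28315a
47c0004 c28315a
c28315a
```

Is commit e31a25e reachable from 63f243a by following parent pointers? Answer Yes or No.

No

Ancestors of 63f243a: {63f243a, c28315a}.
e31a25e is not in that set, so it is not an ancestor of 63f243a.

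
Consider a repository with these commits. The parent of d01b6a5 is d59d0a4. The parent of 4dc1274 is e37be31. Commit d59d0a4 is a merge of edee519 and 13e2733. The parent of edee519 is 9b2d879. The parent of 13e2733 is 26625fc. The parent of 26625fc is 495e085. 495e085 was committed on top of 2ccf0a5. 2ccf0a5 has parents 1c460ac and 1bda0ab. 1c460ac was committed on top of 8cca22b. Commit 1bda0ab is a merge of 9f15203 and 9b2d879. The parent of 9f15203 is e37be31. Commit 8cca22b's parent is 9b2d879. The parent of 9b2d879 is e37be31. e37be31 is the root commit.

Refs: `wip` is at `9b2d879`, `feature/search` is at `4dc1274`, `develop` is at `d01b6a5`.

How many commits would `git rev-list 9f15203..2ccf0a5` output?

Reachable from 2ccf0a5: {1bda0ab, 1c460ac, 2ccf0a5, 8cca22b, 9b2d879, 9f15203, e37be31}.
Reachable from 9f15203: {9f15203, e37be31}.
In 2ccf0a5's history but not 9f15203's: {1bda0ab, 1c460ac, 2ccf0a5, 8cca22b, 9b2d879} — 5 commits.

5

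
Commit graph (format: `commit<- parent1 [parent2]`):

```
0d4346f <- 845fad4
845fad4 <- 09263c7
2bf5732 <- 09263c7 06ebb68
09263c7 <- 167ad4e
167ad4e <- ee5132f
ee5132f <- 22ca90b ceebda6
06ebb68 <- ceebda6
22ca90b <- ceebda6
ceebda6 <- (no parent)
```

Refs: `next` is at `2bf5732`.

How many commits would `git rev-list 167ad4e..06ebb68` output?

Reachable from 06ebb68: {06ebb68, ceebda6}.
Reachable from 167ad4e: {167ad4e, 22ca90b, ceebda6, ee5132f}.
In 06ebb68's history but not 167ad4e's: {06ebb68} — 1 commit.

1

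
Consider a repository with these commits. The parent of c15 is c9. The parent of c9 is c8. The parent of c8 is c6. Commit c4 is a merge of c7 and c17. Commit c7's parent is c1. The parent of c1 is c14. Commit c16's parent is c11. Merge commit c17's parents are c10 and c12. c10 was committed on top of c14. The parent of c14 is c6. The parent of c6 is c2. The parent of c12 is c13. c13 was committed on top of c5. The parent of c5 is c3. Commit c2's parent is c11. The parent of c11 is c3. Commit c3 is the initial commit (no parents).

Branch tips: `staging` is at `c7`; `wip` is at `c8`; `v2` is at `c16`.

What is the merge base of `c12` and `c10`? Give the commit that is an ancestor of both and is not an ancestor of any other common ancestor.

c3

Ancestors of c12: {c12, c13, c3, c5}.
Ancestors of c10: {c10, c11, c14, c2, c3, c6}.
Common ancestors: {c3}.
The only common ancestor is c3, so it is the merge base.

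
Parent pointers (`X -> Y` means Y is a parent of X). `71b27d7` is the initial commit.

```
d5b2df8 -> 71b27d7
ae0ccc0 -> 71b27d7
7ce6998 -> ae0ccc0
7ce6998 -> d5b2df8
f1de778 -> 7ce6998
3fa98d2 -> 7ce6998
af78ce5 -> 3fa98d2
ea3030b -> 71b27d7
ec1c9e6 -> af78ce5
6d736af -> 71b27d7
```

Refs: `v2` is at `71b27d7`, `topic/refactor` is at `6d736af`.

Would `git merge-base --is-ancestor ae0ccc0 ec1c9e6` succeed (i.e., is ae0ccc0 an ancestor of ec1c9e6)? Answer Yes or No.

Ancestors of ec1c9e6 (commits reachable by following parents): {3fa98d2, 71b27d7, 7ce6998, ae0ccc0, af78ce5, d5b2df8, ec1c9e6}.
ae0ccc0 is in that set, so it is an ancestor of ec1c9e6.

Yes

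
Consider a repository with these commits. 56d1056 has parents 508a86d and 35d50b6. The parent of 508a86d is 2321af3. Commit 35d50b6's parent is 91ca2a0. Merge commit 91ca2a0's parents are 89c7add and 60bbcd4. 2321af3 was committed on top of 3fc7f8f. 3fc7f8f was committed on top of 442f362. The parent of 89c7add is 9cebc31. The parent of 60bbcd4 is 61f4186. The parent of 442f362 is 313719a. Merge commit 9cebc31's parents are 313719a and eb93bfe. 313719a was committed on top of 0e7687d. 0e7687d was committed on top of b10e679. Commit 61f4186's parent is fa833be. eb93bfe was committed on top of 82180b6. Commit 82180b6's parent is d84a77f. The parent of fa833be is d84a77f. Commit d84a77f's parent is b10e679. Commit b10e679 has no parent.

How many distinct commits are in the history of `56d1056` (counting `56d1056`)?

Walking parent pointers from 56d1056: reachable set = {0e7687d, 2321af3, 313719a, 35d50b6, 3fc7f8f, 442f362, 508a86d, 56d1056, 60bbcd4, 61f4186, 82180b6, 89c7add, 91ca2a0, 9cebc31, b10e679, d84a77f, eb93bfe, fa833be}.
That is 18 commits.

18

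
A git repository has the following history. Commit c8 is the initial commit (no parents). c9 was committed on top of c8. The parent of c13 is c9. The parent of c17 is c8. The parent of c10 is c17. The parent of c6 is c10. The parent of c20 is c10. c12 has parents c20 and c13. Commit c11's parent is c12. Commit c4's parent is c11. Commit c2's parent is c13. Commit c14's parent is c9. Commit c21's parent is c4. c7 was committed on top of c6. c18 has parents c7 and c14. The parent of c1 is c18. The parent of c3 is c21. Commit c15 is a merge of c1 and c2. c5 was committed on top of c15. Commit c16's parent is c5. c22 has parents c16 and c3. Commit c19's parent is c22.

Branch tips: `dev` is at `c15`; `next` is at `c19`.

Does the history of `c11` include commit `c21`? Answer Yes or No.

Ancestors of c11: {c10, c11, c12, c13, c17, c20, c8, c9}.
c21 is not in that set, so it is not an ancestor of c11.

No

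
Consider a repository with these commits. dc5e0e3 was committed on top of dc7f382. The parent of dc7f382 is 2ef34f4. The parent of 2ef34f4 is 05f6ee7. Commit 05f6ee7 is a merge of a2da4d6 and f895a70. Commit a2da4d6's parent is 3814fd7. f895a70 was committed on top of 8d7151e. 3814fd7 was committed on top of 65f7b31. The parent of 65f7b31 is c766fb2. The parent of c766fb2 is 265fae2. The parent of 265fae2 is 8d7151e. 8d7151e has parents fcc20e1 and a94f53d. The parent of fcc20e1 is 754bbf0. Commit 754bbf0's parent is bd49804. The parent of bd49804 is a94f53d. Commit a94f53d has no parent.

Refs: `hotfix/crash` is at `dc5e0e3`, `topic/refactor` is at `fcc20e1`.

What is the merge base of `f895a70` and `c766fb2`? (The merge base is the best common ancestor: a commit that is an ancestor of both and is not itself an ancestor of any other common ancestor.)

8d7151e

Ancestors of f895a70: {754bbf0, 8d7151e, a94f53d, bd49804, f895a70, fcc20e1}.
Ancestors of c766fb2: {265fae2, 754bbf0, 8d7151e, a94f53d, bd49804, c766fb2, fcc20e1}.
Common ancestors: {754bbf0, 8d7151e, a94f53d, bd49804, fcc20e1}.
Among these, 8d7151e is not an ancestor of any other common ancestor — it is the merge base.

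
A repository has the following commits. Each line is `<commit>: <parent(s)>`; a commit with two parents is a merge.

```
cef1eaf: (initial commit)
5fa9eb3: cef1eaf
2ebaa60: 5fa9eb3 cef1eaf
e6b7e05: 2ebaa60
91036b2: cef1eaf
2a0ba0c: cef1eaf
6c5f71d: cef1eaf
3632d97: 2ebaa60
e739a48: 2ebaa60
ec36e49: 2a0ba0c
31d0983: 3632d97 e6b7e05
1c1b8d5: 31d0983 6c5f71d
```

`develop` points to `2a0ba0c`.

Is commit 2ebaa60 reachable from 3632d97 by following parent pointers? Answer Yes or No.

Yes

Ancestors of 3632d97 (commits reachable by following parents): {2ebaa60, 3632d97, 5fa9eb3, cef1eaf}.
2ebaa60 is in that set, so it is an ancestor of 3632d97.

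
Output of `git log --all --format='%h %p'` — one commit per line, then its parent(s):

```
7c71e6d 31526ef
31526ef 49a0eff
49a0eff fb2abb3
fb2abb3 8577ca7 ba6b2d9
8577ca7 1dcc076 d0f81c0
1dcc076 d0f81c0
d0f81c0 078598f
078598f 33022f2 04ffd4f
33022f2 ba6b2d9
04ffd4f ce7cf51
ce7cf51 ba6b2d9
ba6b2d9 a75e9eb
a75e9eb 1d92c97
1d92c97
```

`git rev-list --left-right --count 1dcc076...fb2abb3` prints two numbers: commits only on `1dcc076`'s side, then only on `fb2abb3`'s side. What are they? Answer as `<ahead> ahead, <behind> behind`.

0 ahead, 2 behind

Reachable from 1dcc076: {04ffd4f, 078598f, 1d92c97, 1dcc076, 33022f2, a75e9eb, ba6b2d9, ce7cf51, d0f81c0}.
Reachable from fb2abb3: {04ffd4f, 078598f, 1d92c97, 1dcc076, 33022f2, 8577ca7, a75e9eb, ba6b2d9, ce7cf51, d0f81c0, fb2abb3}.
Only in 1dcc076's history (ahead): {} — 0.
Only in fb2abb3's history (behind): {8577ca7, fb2abb3} — 2.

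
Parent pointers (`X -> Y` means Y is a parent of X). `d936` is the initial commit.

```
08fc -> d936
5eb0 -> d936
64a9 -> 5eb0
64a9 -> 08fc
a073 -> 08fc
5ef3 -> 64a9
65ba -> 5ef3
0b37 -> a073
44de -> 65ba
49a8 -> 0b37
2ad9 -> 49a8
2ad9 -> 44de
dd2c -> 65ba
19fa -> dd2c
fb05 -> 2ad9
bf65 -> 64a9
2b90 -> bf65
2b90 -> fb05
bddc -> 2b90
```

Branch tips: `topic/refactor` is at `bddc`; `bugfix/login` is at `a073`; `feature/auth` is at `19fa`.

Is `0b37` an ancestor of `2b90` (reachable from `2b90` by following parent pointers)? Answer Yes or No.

Yes

Ancestors of 2b90 (commits reachable by following parents): {08fc, 0b37, 2ad9, 2b90, 44de, 49a8, 5eb0, 5ef3, 64a9, 65ba, a073, bf65, d936, fb05}.
0b37 is in that set, so it is an ancestor of 2b90.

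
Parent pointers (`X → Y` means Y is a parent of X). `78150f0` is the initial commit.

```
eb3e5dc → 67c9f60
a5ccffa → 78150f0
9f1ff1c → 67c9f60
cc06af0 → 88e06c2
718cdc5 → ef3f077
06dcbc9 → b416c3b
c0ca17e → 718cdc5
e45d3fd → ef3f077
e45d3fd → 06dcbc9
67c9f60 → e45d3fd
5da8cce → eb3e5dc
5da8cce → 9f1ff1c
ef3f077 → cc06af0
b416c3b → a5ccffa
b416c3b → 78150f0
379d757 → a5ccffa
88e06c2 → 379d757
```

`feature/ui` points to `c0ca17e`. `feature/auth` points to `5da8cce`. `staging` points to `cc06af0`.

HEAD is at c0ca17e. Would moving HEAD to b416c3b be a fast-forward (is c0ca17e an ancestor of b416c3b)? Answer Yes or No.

No

A fast-forward from c0ca17e to b416c3b is possible iff c0ca17e is an ancestor of b416c3b.
Ancestors of b416c3b: {78150f0, a5ccffa, b416c3b}.
c0ca17e is not among them, so fast-forward is not possible.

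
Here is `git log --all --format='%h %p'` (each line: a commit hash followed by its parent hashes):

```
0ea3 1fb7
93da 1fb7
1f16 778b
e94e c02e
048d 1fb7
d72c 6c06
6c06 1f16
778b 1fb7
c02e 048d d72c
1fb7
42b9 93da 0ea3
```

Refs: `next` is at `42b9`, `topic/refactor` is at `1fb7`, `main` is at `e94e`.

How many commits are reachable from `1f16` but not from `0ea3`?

Reachable from 1f16: {1f16, 1fb7, 778b}.
Reachable from 0ea3: {0ea3, 1fb7}.
In 1f16's history but not 0ea3's: {1f16, 778b} — 2 commits.

2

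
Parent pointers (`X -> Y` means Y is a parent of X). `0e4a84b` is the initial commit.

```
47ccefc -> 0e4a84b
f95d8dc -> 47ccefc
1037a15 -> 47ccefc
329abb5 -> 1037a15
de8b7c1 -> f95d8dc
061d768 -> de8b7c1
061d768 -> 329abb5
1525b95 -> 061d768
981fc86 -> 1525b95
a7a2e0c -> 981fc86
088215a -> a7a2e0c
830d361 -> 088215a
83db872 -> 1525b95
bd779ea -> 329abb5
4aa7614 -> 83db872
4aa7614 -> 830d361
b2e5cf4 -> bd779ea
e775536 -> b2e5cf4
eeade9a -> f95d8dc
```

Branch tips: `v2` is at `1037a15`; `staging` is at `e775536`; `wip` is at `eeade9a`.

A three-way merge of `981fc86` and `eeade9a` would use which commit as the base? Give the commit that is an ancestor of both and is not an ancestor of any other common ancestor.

Ancestors of 981fc86: {061d768, 0e4a84b, 1037a15, 1525b95, 329abb5, 47ccefc, 981fc86, de8b7c1, f95d8dc}.
Ancestors of eeade9a: {0e4a84b, 47ccefc, eeade9a, f95d8dc}.
Common ancestors: {0e4a84b, 47ccefc, f95d8dc}.
Among these, f95d8dc is not an ancestor of any other common ancestor — it is the merge base.

f95d8dc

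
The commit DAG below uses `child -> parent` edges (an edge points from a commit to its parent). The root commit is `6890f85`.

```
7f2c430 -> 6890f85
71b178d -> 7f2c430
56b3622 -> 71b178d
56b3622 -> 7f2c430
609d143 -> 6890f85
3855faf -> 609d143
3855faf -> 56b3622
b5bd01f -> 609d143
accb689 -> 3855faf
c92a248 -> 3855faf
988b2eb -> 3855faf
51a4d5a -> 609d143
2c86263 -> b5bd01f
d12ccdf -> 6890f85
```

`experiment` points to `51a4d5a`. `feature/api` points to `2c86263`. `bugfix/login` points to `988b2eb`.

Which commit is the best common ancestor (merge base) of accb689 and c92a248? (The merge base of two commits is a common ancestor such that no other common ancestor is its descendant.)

Ancestors of accb689: {3855faf, 56b3622, 609d143, 6890f85, 71b178d, 7f2c430, accb689}.
Ancestors of c92a248: {3855faf, 56b3622, 609d143, 6890f85, 71b178d, 7f2c430, c92a248}.
Common ancestors: {3855faf, 56b3622, 609d143, 6890f85, 71b178d, 7f2c430}.
Among these, 3855faf is not an ancestor of any other common ancestor — it is the merge base.

3855faf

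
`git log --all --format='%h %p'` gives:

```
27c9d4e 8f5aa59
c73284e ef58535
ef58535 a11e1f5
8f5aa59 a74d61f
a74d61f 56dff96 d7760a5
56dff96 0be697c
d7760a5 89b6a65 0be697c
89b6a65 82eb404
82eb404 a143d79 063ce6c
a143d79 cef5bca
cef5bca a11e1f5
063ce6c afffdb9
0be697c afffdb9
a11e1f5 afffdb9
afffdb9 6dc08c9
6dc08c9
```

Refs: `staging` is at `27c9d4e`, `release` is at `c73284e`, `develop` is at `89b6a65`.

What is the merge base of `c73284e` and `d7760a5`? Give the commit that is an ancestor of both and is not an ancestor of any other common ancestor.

a11e1f5

Ancestors of c73284e: {6dc08c9, a11e1f5, afffdb9, c73284e, ef58535}.
Ancestors of d7760a5: {063ce6c, 0be697c, 6dc08c9, 82eb404, 89b6a65, a11e1f5, a143d79, afffdb9, cef5bca, d7760a5}.
Common ancestors: {6dc08c9, a11e1f5, afffdb9}.
Among these, a11e1f5 is not an ancestor of any other common ancestor — it is the merge base.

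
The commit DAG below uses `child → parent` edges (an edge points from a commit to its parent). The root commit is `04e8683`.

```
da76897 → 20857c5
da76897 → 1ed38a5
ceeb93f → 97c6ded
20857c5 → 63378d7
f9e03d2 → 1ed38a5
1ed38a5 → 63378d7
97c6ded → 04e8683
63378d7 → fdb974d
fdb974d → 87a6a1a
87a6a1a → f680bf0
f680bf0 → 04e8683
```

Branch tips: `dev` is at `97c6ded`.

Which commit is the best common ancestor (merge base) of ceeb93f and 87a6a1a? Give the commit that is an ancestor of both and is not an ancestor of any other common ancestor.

04e8683

Ancestors of ceeb93f: {04e8683, 97c6ded, ceeb93f}.
Ancestors of 87a6a1a: {04e8683, 87a6a1a, f680bf0}.
Common ancestors: {04e8683}.
The only common ancestor is 04e8683, so it is the merge base.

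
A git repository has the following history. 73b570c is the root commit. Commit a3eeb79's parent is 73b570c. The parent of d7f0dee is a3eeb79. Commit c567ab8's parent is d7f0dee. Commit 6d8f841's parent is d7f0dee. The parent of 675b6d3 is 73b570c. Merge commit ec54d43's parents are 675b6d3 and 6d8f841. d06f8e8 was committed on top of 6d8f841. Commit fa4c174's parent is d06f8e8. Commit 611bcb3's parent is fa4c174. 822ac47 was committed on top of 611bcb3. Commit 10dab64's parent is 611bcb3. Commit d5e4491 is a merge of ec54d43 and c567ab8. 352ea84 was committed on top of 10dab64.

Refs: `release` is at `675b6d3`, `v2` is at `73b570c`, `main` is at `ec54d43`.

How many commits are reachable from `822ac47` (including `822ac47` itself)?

8

Walking parent pointers from 822ac47: reachable set = {611bcb3, 6d8f841, 73b570c, 822ac47, a3eeb79, d06f8e8, d7f0dee, fa4c174}.
That is 8 commits.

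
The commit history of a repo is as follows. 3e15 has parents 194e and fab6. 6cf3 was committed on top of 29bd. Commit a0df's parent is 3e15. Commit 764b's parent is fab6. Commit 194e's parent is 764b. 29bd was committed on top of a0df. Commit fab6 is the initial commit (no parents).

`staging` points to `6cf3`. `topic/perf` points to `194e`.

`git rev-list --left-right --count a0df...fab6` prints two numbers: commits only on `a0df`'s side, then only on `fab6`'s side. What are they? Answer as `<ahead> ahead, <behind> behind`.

Reachable from a0df: {194e, 3e15, 764b, a0df, fab6}.
Reachable from fab6: {fab6}.
Only in a0df's history (ahead): {194e, 3e15, 764b, a0df} — 4.
Only in fab6's history (behind): {} — 0.

4 ahead, 0 behind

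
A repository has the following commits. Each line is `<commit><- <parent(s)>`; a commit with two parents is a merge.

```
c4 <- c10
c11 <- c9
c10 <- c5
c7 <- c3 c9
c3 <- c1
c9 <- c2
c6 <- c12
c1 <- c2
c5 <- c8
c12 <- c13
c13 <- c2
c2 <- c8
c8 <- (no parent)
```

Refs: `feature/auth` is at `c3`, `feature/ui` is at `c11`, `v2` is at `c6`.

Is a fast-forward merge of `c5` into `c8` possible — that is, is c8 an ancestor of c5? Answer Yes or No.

Yes

A fast-forward from c8 to c5 is possible iff c8 is an ancestor of c5.
Ancestors of c5: {c5, c8}.
c8 is among them, so fast-forward is possible.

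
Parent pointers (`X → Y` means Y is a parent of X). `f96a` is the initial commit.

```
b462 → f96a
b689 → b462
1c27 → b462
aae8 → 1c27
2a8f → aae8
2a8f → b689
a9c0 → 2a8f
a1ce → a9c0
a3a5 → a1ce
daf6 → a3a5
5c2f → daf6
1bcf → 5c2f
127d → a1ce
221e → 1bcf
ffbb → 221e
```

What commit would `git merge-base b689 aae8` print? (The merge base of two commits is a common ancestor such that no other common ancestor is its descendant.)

Ancestors of b689: {b462, b689, f96a}.
Ancestors of aae8: {1c27, aae8, b462, f96a}.
Common ancestors: {b462, f96a}.
Among these, b462 is not an ancestor of any other common ancestor — it is the merge base.

b462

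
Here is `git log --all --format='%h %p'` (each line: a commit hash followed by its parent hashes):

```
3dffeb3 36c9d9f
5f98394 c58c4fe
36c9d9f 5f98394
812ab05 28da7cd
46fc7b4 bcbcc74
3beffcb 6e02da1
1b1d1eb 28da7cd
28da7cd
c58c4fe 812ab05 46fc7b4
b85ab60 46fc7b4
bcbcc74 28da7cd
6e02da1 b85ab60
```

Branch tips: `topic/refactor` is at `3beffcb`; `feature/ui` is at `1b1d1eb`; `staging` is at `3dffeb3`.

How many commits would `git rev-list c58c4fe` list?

Walking parent pointers from c58c4fe: reachable set = {28da7cd, 46fc7b4, 812ab05, bcbcc74, c58c4fe}.
That is 5 commits.

5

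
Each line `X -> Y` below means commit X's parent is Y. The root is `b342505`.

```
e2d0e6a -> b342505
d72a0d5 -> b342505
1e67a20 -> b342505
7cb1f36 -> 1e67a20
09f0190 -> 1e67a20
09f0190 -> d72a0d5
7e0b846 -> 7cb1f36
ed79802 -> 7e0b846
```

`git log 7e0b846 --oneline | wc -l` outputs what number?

4

Walking parent pointers from 7e0b846: reachable set = {1e67a20, 7cb1f36, 7e0b846, b342505}.
That is 4 commits.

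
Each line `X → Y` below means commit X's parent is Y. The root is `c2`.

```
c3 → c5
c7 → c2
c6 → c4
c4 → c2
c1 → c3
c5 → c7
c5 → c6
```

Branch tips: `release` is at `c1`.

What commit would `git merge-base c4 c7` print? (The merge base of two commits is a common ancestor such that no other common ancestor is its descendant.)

c2

Ancestors of c4: {c2, c4}.
Ancestors of c7: {c2, c7}.
Common ancestors: {c2}.
The only common ancestor is c2, so it is the merge base.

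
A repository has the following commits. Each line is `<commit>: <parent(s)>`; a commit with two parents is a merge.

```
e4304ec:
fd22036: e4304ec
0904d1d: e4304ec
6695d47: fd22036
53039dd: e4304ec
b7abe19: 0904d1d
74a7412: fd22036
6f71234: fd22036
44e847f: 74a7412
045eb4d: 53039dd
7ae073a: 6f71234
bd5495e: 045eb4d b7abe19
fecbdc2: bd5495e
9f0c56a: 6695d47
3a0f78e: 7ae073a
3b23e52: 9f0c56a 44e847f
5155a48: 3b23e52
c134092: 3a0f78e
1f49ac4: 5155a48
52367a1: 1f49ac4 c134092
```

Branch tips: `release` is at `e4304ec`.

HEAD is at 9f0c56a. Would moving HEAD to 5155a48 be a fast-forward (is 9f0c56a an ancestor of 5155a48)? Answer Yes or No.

Yes

A fast-forward from 9f0c56a to 5155a48 is possible iff 9f0c56a is an ancestor of 5155a48.
Ancestors of 5155a48: {3b23e52, 44e847f, 5155a48, 6695d47, 74a7412, 9f0c56a, e4304ec, fd22036}.
9f0c56a is among them, so fast-forward is possible.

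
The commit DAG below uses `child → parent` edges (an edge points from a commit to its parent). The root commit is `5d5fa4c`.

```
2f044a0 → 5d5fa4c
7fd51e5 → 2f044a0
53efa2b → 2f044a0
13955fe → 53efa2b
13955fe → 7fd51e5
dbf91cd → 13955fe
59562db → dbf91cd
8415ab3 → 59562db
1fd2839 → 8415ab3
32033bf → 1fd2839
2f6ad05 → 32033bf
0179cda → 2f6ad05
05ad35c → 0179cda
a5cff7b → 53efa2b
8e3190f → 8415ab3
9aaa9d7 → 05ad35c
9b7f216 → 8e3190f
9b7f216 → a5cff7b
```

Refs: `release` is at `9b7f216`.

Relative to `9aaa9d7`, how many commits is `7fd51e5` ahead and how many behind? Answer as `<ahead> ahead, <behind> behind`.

Reachable from 7fd51e5: {2f044a0, 5d5fa4c, 7fd51e5}.
Reachable from 9aaa9d7: {0179cda, 05ad35c, 13955fe, 1fd2839, 2f044a0, 2f6ad05, 32033bf, 53efa2b, 59562db, 5d5fa4c, 7fd51e5, 8415ab3, 9aaa9d7, dbf91cd}.
Only in 7fd51e5's history (ahead): {} — 0.
Only in 9aaa9d7's history (behind): {0179cda, 05ad35c, 13955fe, 1fd2839, 2f6ad05, 32033bf, 53efa2b, 59562db, 8415ab3, 9aaa9d7, dbf91cd} — 11.

0 ahead, 11 behind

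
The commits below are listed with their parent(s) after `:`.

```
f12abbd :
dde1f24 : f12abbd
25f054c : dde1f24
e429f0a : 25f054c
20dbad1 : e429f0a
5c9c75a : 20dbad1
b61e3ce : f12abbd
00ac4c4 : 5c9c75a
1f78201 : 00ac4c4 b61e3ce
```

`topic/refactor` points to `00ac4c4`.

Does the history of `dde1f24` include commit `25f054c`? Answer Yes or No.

No

Ancestors of dde1f24: {dde1f24, f12abbd}.
25f054c is not in that set, so it is not an ancestor of dde1f24.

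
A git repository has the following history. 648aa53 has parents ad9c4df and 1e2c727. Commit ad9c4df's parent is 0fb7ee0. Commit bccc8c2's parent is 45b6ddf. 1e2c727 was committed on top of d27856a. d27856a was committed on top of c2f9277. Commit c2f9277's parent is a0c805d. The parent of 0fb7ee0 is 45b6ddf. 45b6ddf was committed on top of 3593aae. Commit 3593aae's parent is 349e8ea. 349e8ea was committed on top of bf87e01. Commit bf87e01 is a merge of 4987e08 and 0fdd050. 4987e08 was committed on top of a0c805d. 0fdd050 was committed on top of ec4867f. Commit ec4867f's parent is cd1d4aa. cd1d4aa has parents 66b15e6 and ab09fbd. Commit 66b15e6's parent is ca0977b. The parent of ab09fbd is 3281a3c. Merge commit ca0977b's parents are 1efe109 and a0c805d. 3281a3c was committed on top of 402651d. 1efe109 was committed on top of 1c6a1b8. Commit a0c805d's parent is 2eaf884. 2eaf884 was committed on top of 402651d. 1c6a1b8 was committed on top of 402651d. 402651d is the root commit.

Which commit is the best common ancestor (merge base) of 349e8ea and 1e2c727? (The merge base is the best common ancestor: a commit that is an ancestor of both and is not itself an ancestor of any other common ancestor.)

a0c805d

Ancestors of 349e8ea: {0fdd050, 1c6a1b8, 1efe109, 2eaf884, 3281a3c, 349e8ea, 402651d, 4987e08, 66b15e6, a0c805d, ab09fbd, bf87e01, ca0977b, cd1d4aa, ec4867f}.
Ancestors of 1e2c727: {1e2c727, 2eaf884, 402651d, a0c805d, c2f9277, d27856a}.
Common ancestors: {2eaf884, 402651d, a0c805d}.
Among these, a0c805d is not an ancestor of any other common ancestor — it is the merge base.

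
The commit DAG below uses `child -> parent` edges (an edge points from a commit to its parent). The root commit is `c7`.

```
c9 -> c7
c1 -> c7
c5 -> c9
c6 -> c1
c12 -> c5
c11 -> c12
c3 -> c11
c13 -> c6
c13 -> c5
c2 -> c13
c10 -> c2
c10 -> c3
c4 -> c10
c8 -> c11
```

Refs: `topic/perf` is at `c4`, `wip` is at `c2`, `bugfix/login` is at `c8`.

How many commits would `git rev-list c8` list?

6

Walking parent pointers from c8: reachable set = {c11, c12, c5, c7, c8, c9}.
That is 6 commits.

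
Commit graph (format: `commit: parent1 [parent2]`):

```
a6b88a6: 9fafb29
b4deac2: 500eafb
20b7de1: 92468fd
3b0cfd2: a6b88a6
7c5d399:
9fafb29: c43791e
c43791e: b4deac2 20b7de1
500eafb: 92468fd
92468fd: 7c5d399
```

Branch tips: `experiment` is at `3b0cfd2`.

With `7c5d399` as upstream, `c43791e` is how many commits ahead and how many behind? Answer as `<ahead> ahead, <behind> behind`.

5 ahead, 0 behind

Reachable from c43791e: {20b7de1, 500eafb, 7c5d399, 92468fd, b4deac2, c43791e}.
Reachable from 7c5d399: {7c5d399}.
Only in c43791e's history (ahead): {20b7de1, 500eafb, 92468fd, b4deac2, c43791e} — 5.
Only in 7c5d399's history (behind): {} — 0.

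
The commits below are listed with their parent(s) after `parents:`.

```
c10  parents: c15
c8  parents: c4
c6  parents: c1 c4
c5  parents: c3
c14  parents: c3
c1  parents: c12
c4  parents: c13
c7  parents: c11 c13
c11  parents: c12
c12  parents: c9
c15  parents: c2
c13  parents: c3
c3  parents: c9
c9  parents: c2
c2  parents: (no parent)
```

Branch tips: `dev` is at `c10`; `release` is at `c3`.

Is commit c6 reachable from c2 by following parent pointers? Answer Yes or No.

Ancestors of c2: {c2}.
c6 is not in that set, so it is not an ancestor of c2.

No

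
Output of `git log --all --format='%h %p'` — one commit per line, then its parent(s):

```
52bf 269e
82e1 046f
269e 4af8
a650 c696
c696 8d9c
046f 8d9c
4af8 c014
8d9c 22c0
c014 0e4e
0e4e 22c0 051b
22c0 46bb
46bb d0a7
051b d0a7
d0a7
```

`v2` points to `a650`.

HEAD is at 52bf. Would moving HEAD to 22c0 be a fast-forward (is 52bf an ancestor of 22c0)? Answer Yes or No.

No

A fast-forward from 52bf to 22c0 is possible iff 52bf is an ancestor of 22c0.
Ancestors of 22c0: {22c0, 46bb, d0a7}.
52bf is not among them, so fast-forward is not possible.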